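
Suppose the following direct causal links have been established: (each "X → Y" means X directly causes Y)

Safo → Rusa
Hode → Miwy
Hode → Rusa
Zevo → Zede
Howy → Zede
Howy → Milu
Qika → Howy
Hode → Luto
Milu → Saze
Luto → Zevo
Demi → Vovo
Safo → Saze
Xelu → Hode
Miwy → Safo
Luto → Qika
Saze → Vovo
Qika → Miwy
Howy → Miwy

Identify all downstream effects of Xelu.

Direct effects: Hode.
2 steps out: Luto, Miwy, Rusa.
3 steps out: Qika, Zevo, Safo.
4 steps out: Howy, Zede, Saze.
5 steps out: Milu, Vovo.
Not reachable from it: Demi.

Hode, Howy, Luto, Milu, Miwy, Qika, Rusa, Safo, Saze, Vovo, Zede, Zevo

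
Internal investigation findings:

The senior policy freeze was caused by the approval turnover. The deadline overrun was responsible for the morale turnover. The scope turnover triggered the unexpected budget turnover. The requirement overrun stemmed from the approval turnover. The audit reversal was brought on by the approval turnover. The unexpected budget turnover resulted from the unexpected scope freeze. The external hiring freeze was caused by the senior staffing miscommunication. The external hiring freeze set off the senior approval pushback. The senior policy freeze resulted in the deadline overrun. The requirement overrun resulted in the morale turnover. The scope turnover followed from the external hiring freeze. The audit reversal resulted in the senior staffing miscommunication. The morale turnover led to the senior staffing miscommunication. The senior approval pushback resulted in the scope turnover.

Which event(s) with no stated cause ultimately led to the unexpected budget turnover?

the approval turnover, the unexpected scope freeze

Tracing upstream from the unexpected budget turnover: the unexpected budget turnover ← the scope turnover ← the external hiring freeze ← the senior staffing miscommunication ← the audit reversal ← the approval turnover.
A separate upstream branch: the unexpected budget turnover ← the unexpected scope freeze.
Each of those chain origins has no stated cause.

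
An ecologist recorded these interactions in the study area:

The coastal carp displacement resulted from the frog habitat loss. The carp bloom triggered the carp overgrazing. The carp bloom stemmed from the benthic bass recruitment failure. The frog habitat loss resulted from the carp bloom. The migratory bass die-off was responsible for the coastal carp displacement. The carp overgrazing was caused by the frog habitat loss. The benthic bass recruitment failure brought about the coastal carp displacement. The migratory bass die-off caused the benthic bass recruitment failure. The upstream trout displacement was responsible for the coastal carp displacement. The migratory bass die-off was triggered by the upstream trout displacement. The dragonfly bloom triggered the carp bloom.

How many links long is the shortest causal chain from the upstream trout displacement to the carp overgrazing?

4

Shortest chain: the upstream trout displacement → the migratory bass die-off → the benthic bass recruitment failure → the carp bloom → the carp overgrazing.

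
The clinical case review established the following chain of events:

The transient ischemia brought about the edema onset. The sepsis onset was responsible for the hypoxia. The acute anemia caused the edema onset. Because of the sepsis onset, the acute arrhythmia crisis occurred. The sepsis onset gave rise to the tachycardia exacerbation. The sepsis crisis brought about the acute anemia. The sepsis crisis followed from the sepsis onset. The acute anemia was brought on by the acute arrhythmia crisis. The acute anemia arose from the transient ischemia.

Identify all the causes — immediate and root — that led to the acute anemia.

Immediate causes of the acute anemia: the sepsis crisis, the transient ischemia, the acute arrhythmia crisis.
Further upstream: the sepsis onset.

the acute arrhythmia crisis, the sepsis crisis, the sepsis onset, the transient ischemia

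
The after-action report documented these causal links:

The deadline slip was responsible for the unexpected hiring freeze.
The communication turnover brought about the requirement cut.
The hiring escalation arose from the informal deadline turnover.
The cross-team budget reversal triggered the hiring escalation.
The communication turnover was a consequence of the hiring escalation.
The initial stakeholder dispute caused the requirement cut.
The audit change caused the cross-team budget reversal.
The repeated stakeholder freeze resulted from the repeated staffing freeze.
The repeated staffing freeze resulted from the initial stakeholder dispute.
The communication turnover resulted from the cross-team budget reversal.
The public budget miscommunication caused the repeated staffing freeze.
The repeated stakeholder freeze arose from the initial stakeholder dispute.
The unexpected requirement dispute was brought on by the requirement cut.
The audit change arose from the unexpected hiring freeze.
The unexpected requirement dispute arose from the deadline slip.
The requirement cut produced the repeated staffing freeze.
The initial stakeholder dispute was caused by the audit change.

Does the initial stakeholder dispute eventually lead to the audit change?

No

The initial stakeholder dispute leads to the requirement cut, the repeated staffing freeze, the repeated stakeholder freeze, the unexpected requirement dispute; the audit change is not among them.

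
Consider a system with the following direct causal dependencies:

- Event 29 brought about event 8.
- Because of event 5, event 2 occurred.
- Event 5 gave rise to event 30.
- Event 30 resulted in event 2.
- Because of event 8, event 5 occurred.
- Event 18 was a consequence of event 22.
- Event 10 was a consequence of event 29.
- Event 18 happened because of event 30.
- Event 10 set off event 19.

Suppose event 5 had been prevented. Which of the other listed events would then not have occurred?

Downstream of event 5: event 30, event 18, event 2.
Of those, still caused via another path: event 18.
The remainder have no surviving cause.

event 2, event 30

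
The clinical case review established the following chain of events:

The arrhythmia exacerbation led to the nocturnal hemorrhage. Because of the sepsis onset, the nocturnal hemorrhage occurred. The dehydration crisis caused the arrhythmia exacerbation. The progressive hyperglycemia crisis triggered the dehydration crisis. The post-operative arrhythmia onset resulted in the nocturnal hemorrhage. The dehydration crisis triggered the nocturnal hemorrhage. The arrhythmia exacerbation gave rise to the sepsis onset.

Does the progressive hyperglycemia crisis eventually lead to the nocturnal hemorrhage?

Yes

There is a causal chain: the progressive hyperglycemia crisis → the dehydration crisis → the nocturnal hemorrhage.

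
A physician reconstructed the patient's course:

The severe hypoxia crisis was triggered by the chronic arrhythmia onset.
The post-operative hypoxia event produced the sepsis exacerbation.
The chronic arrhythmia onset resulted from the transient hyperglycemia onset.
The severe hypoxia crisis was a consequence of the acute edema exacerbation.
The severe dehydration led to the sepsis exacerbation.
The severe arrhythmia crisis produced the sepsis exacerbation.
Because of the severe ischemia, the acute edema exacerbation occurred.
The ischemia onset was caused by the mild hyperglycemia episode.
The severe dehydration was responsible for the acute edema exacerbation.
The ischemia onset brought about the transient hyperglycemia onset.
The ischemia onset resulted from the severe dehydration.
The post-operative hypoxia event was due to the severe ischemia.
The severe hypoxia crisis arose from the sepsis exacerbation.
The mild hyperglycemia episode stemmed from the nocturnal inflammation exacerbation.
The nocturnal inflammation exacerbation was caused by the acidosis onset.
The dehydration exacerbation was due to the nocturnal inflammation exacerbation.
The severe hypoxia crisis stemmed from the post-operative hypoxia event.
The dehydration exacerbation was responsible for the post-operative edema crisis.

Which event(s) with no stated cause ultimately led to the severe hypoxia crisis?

Tracing upstream from the severe hypoxia crisis: the severe hypoxia crisis ← the chronic arrhythmia onset ← the transient hyperglycemia onset ← the ischemia onset ← the mild hyperglycemia episode ← the nocturnal inflammation exacerbation ← the acidosis onset.
A separate upstream branch: the severe hypoxia crisis ← the post-operative hypoxia event ← the severe ischemia.
A separate upstream branch: the severe hypoxia crisis ← the acute edema exacerbation ← the severe dehydration.
A separate upstream branch: the severe hypoxia crisis ← the sepsis exacerbation ← the severe arrhythmia crisis.
Each of those chain origins has no stated cause.

the acidosis onset, the severe arrhythmia crisis, the severe dehydration, the severe ischemia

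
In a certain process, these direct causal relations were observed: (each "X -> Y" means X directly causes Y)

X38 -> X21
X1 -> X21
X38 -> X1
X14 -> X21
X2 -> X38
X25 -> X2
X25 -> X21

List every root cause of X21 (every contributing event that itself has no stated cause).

Tracing upstream from X21: X21 ← X25.
A separate upstream branch: X21 ← X14.
Each of those chain origins has no stated cause.

X14, X25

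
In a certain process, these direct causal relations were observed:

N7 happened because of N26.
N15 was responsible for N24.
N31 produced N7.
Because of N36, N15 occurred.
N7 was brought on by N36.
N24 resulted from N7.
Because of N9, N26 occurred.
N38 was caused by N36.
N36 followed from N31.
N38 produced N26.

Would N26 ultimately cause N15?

No

N26 leads to N7, N24; N15 is not among them.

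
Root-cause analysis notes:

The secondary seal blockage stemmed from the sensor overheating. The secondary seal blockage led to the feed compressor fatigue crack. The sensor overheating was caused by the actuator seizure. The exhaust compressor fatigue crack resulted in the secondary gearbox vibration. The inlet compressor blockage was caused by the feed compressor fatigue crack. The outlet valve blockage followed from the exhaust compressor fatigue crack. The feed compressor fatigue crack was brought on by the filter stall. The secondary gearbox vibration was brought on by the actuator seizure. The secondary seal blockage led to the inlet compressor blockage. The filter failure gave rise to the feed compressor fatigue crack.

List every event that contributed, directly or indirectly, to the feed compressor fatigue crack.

Immediate causes of the feed compressor fatigue crack: the filter stall, the filter failure, the secondary seal blockage.
Further upstream: the actuator seizure, the sensor overheating.

the actuator seizure, the filter failure, the filter stall, the secondary seal blockage, the sensor overheating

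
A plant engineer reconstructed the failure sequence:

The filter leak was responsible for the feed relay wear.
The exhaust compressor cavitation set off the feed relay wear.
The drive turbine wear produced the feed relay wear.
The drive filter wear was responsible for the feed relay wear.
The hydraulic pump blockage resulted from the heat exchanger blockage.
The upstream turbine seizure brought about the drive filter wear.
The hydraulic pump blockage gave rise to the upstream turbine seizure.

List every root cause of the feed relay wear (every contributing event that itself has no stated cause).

Tracing upstream from the feed relay wear: the feed relay wear ← the drive filter wear ← the upstream turbine seizure ← the hydraulic pump blockage ← the heat exchanger blockage.
A separate upstream branch: the feed relay wear ← the drive turbine wear.
A separate upstream branch: the feed relay wear ← the exhaust compressor cavitation.
A separate upstream branch: the feed relay wear ← the filter leak.
Each of those chain origins has no stated cause.

the drive turbine wear, the exhaust compressor cavitation, the filter leak, the heat exchanger blockage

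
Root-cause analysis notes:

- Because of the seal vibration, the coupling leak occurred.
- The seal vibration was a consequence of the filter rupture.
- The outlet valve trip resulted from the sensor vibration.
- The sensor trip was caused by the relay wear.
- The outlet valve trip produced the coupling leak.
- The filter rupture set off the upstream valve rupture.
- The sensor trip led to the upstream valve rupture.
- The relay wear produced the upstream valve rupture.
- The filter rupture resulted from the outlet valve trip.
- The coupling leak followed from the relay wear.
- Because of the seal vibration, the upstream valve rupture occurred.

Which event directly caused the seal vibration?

the filter rupture

Upstream contributors include the sensor vibration, the outlet valve trip, but only the filter rupture feeds directly into the seal vibration.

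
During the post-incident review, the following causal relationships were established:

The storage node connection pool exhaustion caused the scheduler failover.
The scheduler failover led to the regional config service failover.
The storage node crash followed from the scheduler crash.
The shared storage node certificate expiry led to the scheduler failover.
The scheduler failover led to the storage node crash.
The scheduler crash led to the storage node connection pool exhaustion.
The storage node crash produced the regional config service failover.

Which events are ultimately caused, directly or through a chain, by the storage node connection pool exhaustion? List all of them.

Direct effects: the scheduler failover.
2 steps out: the storage node crash, the regional config service failover.
Not reachable from it: the scheduler crash, the shared storage node certificate expiry.

the regional config service failover, the scheduler failover, the storage node crash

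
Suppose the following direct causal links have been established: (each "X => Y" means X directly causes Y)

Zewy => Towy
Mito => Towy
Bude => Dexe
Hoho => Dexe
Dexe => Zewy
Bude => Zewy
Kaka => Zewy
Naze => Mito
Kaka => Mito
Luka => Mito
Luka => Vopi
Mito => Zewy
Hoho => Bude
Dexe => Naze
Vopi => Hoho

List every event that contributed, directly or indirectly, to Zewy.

Bude, Dexe, Hoho, Kaka, Luka, Mito, Naze, Vopi

Immediate causes of Zewy: Bude, Kaka, Dexe, Mito.
Further upstream: Luka, Vopi, Hoho, Naze.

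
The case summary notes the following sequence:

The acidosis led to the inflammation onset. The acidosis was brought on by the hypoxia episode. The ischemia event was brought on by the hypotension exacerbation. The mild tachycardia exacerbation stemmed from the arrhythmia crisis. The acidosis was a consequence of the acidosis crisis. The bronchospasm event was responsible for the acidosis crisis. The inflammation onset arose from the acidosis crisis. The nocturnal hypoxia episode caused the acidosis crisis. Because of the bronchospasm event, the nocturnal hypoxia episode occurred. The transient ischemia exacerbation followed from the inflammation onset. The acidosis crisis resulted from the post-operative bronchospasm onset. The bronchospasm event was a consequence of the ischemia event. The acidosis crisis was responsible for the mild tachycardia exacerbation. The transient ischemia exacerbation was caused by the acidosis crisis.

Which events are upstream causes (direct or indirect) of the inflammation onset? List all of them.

the acidosis, the acidosis crisis, the bronchospasm event, the hypotension exacerbation, the hypoxia episode, the ischemia event, the nocturnal hypoxia episode, the post-operative bronchospasm onset

Immediate causes of the inflammation onset: the acidosis crisis, the acidosis.
Further upstream: the hypotension exacerbation, the post-operative bronchospasm onset, the ischemia event, the hypoxia episode, the bronchospasm event, the nocturnal hypoxia episode.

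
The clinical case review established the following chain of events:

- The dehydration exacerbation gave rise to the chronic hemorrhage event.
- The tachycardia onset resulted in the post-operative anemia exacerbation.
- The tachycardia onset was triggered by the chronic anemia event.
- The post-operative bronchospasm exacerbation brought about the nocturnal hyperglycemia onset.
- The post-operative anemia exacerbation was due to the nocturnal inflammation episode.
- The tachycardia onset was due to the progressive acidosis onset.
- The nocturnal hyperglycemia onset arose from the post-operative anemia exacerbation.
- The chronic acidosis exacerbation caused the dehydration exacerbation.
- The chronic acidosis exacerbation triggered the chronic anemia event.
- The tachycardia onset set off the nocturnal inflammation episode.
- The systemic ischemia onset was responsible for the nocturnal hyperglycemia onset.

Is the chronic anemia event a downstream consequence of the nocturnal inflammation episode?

The nocturnal inflammation episode leads to the post-operative anemia exacerbation, the nocturnal hyperglycemia onset; the chronic anemia event is not among them.

No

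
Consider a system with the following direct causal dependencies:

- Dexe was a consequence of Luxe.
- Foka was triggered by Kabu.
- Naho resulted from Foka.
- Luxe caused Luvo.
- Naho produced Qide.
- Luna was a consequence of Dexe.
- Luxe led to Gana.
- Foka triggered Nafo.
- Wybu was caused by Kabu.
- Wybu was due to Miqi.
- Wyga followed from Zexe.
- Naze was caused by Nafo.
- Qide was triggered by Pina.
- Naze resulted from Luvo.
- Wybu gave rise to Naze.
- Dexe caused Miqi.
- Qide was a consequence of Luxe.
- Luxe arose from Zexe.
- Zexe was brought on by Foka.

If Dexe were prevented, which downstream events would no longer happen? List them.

Downstream of Dexe: Luna, Miqi, Wybu, Naze.
Of those, still caused via another path: Wybu, Naze.
The remainder have no surviving cause.

Luna, Miqi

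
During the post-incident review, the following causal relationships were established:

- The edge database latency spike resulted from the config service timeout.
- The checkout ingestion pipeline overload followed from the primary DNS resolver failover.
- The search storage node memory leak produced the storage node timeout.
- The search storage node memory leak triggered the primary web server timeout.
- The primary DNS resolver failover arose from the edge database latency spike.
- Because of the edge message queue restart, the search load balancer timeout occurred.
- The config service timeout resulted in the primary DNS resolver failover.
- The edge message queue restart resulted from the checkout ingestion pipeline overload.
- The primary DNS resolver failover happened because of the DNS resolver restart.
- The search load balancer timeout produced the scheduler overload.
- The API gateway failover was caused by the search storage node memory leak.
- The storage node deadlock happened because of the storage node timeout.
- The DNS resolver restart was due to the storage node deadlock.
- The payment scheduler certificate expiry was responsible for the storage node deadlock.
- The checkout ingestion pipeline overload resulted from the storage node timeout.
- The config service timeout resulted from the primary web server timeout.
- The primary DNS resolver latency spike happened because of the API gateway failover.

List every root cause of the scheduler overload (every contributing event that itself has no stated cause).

Tracing upstream from the scheduler overload: the scheduler overload ← the search load balancer timeout ← the edge message queue restart ← the checkout ingestion pipeline overload ← the storage node timeout ← the search storage node memory leak.
A separate upstream branch: the scheduler overload ← the search load balancer timeout ← the edge message queue restart ← the checkout ingestion pipeline overload ← the primary DNS resolver failover ← the DNS resolver restart ← the storage node deadlock ← the payment scheduler certificate expiry.
Each of those chain origins has no stated cause.

the payment scheduler certificate expiry, the search storage node memory leak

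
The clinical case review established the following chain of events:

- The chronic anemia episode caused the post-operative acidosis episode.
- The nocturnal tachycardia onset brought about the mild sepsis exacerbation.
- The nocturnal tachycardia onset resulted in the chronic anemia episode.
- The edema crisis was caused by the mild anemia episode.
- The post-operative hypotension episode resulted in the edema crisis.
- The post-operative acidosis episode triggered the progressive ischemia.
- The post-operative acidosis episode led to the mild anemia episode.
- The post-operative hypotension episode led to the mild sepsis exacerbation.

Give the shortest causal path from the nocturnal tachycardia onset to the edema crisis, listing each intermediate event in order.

the nocturnal tachycardia onset → the chronic anemia episode → the post-operative acidosis episode → the mild anemia episode → the edema crisis

the nocturnal tachycardia onset → the chronic anemia episode
the chronic anemia episode → the post-operative acidosis episode
the post-operative acidosis episode → the mild anemia episode
the mild anemia episode → the edema crisis
Length: 4 steps.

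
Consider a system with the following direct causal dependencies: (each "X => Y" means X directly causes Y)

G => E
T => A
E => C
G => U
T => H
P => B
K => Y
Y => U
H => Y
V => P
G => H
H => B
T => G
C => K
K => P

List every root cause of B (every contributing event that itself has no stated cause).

Tracing upstream from B: B ← H ← T.
A separate upstream branch: B ← P ← V.
Each of those chain origins has no stated cause.

T, V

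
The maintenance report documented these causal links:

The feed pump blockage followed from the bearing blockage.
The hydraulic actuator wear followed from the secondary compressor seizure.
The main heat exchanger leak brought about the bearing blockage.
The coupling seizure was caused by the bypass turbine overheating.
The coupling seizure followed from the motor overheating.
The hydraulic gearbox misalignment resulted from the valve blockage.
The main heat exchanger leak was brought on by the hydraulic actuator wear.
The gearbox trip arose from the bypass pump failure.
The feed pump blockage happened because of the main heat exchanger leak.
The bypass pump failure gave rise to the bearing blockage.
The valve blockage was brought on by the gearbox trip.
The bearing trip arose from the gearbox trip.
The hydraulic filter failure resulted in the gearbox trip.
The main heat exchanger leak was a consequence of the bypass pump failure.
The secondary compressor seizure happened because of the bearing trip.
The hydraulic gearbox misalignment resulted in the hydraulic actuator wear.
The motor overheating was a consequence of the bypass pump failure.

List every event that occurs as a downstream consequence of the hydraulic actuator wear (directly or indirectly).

the bearing blockage, the feed pump blockage, the main heat exchanger leak

Direct effects: the main heat exchanger leak.
2 steps out: the bearing blockage, the feed pump blockage.
Not reachable from it: the bypass pump failure, the hydraulic filter failure, the gearbox trip, the bearing trip, the bypass turbine overheating, the valve blockage, the motor overheating, the secondary compressor seizure, the coupling seizure, the hydraulic gearbox misalignment.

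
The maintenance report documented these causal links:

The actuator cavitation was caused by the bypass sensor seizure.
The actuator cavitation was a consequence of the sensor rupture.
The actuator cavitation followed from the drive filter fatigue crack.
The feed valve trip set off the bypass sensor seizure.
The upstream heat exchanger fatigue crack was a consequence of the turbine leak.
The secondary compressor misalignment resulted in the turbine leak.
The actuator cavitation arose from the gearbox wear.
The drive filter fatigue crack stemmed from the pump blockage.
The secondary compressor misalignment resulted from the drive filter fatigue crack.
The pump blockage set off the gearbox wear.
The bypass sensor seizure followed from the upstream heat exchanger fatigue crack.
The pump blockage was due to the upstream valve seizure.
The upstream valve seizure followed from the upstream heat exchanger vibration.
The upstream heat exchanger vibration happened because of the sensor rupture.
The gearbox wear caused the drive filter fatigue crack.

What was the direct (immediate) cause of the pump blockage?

the upstream valve seizure

Upstream contributors include the sensor rupture, the upstream heat exchanger vibration, but only the upstream valve seizure feeds directly into the pump blockage.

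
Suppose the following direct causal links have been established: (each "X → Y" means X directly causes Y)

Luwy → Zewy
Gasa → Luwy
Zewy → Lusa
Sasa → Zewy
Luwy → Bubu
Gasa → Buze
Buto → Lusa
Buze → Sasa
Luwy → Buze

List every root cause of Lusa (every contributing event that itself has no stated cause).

Tracing upstream from Lusa: Lusa ← Zewy ← Luwy ← Gasa.
A separate upstream branch: Lusa ← Buto.
Each of those chain origins has no stated cause.

Buto, Gasa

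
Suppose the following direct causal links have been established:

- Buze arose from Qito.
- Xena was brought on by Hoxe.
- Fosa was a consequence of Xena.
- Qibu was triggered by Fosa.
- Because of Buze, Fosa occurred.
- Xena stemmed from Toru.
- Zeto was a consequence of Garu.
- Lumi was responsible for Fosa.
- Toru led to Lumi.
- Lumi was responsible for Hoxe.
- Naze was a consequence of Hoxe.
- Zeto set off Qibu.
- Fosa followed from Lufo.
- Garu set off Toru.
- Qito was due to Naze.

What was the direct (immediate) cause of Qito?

Upstream contributors include Garu, Toru, Lumi, Hoxe, but only Naze feeds directly into Qito.

Naze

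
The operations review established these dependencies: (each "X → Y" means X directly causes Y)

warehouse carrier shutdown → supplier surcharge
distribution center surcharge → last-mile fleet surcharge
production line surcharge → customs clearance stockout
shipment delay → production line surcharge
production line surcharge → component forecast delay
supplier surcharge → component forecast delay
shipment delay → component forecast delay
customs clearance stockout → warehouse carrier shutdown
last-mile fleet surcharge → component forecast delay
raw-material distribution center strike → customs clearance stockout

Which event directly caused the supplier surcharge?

the warehouse carrier shutdown

Upstream contributors include the raw-material distribution center strike, the shipment delay, the production line surcharge, the customs clearance stockout, but only the warehouse carrier shutdown feeds directly into the supplier surcharge.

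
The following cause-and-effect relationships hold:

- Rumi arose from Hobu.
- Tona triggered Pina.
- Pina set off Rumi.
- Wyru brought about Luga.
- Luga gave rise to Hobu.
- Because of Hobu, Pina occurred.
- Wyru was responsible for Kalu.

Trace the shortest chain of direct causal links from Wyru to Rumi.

Wyru → Luga
Luga → Hobu
Hobu → Rumi
Length: 3 steps.

Wyru → Luga → Hobu → Rumi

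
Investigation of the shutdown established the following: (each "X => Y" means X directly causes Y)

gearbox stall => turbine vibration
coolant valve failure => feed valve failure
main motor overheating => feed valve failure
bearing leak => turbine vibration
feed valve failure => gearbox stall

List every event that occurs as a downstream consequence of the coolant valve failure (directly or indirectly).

the feed valve failure, the gearbox stall, the turbine vibration

Direct effects: the feed valve failure.
2 steps out: the gearbox stall.
3 steps out: the turbine vibration.
Not reachable from it: the bearing leak, the main motor overheating.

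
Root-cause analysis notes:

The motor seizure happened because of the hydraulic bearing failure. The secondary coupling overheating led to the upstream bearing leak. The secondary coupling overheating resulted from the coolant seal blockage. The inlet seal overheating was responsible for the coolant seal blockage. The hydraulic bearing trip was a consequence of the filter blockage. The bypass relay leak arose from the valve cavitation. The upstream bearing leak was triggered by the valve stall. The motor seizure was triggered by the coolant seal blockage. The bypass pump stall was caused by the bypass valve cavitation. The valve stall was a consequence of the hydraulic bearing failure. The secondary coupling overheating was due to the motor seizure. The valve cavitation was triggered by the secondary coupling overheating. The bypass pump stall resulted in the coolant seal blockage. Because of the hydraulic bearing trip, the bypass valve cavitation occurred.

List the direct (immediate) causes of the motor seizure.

the coolant seal blockage, the hydraulic bearing failure

Upstream contributors include the inlet seal overheating, the filter blockage, the hydraulic bearing trip, the bypass valve cavitation, the bypass pump stall, but only the coolant seal blockage, the hydraulic bearing failure feed directly into the motor seizure.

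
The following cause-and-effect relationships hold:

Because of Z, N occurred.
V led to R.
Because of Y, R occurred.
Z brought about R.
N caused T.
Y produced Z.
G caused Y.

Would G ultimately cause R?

There is a causal chain: G → Y → R.

Yes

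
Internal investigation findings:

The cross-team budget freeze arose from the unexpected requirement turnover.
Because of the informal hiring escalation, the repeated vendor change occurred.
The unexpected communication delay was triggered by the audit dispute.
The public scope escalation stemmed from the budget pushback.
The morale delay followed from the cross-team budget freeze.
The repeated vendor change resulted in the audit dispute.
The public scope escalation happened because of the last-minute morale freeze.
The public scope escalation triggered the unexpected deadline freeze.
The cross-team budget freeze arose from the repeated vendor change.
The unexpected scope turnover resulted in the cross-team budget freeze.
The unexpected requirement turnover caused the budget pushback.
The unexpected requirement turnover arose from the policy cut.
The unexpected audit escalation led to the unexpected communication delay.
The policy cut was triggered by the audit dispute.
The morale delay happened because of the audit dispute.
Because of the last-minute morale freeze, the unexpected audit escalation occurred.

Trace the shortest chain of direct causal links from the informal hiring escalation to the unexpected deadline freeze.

the informal hiring escalation → the repeated vendor change → the audit dispute → the policy cut → the unexpected requirement turnover → the budget pushback → the public scope escalation → the unexpected deadline freeze

the informal hiring escalation → the repeated vendor change
the repeated vendor change → the audit dispute
the audit dispute → the policy cut
the policy cut → the unexpected requirement turnover
the unexpected requirement turnover → the budget pushback
the budget pushback → the public scope escalation
the public scope escalation → the unexpected deadline freeze
Length: 7 steps.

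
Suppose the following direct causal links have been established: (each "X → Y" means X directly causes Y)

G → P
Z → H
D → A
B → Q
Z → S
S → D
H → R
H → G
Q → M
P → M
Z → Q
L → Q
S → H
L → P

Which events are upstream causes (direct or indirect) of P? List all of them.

Immediate causes of P: G, L.
Further upstream: Z, S, H.

G, H, L, S, Z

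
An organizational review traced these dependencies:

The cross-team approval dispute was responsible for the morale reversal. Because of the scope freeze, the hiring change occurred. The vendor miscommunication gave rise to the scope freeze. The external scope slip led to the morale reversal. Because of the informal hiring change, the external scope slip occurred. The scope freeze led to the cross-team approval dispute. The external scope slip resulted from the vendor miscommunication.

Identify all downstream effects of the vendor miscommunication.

the cross-team approval dispute, the external scope slip, the hiring change, the morale reversal, the scope freeze

Direct effects: the scope freeze, the external scope slip.
2 steps out: the hiring change, the cross-team approval dispute, the morale reversal.
Not reachable from it: the informal hiring change.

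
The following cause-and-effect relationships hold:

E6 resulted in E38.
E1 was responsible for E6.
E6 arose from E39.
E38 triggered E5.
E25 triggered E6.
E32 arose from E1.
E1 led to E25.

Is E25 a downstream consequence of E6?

No

E6 leads to E38, E5; E25 is not among them.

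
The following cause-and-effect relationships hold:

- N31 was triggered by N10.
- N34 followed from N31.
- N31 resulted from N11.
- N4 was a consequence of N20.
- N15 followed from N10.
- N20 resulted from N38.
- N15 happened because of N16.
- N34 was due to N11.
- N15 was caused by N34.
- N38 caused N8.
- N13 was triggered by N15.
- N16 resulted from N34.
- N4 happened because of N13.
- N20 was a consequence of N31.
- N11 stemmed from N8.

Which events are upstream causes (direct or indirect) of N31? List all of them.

Immediate causes of N31: N11, N10.
Further upstream: N38, N8.

N10, N11, N38, N8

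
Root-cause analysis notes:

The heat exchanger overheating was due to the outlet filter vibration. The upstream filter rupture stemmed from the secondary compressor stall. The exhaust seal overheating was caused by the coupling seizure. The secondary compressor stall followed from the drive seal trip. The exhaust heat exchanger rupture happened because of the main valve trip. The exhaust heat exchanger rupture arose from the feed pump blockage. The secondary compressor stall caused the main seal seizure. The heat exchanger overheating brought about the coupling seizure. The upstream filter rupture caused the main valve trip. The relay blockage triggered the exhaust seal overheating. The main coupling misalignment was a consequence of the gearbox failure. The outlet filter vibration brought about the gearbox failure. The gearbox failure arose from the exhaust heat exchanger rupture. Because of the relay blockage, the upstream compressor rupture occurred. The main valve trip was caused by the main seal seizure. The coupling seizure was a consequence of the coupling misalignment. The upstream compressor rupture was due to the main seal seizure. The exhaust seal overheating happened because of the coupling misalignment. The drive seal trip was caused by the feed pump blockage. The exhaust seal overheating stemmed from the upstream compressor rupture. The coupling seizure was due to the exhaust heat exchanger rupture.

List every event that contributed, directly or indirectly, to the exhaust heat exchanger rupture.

Immediate causes of the exhaust heat exchanger rupture: the feed pump blockage, the main valve trip.
Further upstream: the drive seal trip, the secondary compressor stall, the upstream filter rupture, the main seal seizure.

the drive seal trip, the feed pump blockage, the main seal seizure, the main valve trip, the secondary compressor stall, the upstream filter rupture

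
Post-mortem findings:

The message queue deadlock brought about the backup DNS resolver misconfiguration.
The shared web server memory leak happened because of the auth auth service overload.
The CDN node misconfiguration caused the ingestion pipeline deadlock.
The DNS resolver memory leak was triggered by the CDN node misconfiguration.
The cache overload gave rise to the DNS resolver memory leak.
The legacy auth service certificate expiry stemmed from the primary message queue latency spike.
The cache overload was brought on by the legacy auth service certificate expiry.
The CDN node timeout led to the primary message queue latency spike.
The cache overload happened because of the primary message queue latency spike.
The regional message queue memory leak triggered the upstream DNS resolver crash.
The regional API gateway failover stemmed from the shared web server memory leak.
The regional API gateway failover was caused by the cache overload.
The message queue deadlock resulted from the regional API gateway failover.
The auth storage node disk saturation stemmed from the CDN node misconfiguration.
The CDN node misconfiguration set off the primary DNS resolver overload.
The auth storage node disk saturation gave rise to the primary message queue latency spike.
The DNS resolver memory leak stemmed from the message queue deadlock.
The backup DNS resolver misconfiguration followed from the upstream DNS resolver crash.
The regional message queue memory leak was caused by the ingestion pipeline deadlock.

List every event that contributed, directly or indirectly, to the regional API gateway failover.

the CDN node misconfiguration, the CDN node timeout, the auth auth service overload, the auth storage node disk saturation, the cache overload, the legacy auth service certificate expiry, the primary message queue latency spike, the shared web server memory leak

Immediate causes of the regional API gateway failover: the cache overload, the shared web server memory leak.
Further upstream: the CDN node misconfiguration, the CDN node timeout, the auth storage node disk saturation, the primary message queue latency spike, the legacy auth service certificate expiry, the auth auth service overload.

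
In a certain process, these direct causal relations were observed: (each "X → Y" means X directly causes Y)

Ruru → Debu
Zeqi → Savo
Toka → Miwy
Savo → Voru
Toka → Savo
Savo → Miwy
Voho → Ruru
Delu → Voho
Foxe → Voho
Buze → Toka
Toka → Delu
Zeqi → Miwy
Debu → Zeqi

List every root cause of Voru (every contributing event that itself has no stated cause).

Buze, Foxe

Tracing upstream from Voru: Voru ← Savo ← Toka ← Buze.
A separate upstream branch: Voru ← Savo ← Zeqi ← Debu ← Ruru ← Voho ← Foxe.
Each of those chain origins has no stated cause.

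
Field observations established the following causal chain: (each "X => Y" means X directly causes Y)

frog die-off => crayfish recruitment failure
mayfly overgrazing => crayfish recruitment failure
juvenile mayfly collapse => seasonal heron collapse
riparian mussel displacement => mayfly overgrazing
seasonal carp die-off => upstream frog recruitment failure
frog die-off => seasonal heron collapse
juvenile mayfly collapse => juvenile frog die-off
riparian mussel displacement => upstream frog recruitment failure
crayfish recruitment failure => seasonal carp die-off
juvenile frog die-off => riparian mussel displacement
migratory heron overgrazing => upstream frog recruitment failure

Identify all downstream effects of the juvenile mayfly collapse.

the crayfish recruitment failure, the juvenile frog die-off, the mayfly overgrazing, the riparian mussel displacement, the seasonal carp die-off, the seasonal heron collapse, the upstream frog recruitment failure

Direct effects: the juvenile frog die-off, the seasonal heron collapse.
2 steps out: the riparian mussel displacement.
3 steps out: the mayfly overgrazing, the upstream frog recruitment failure.
4 steps out: the crayfish recruitment failure.
5 steps out: the seasonal carp die-off.
Not reachable from it: the migratory heron overgrazing, the frog die-off.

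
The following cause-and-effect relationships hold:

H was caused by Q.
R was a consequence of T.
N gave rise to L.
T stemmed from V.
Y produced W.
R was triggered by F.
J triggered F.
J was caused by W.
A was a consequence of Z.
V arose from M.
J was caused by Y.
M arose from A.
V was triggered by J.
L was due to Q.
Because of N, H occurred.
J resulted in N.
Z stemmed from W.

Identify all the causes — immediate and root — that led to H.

Immediate causes of H: N, Q.
Further upstream: Y, W, J.

J, N, Q, W, Y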